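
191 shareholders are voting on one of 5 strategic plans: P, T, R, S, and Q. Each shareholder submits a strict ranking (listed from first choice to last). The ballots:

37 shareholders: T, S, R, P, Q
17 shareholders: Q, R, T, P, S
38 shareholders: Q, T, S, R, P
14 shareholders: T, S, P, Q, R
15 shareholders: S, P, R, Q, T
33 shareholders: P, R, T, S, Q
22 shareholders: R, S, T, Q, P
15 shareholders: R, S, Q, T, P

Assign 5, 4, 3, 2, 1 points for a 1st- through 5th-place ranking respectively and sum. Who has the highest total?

T

P: 37·2 + 17·2 + 38·1 + 14·3 + 15·4 + 33·5 + 22·1 + 15·1 = 450
T: 37·5 + 17·3 + 38·4 + 14·5 + 15·1 + 33·3 + 22·3 + 15·2 = 668
R: 37·3 + 17·4 + 38·2 + 14·1 + 15·3 + 33·4 + 22·5 + 15·5 = 631
S: 37·4 + 17·1 + 38·3 + 14·4 + 15·5 + 33·2 + 22·4 + 15·4 = 624
Q: 37·1 + 17·5 + 38·5 + 14·2 + 15·2 + 33·1 + 22·2 + 15·3 = 492
T has the highest Borda score (668).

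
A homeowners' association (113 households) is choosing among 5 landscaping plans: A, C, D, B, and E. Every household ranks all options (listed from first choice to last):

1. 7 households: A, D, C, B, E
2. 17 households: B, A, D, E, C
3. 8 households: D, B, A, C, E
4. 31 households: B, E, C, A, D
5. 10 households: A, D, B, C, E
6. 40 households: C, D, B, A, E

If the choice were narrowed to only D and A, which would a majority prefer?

Voters preferring D to A: 48; preferring A to D: 65.
A wins the head-to-head.

A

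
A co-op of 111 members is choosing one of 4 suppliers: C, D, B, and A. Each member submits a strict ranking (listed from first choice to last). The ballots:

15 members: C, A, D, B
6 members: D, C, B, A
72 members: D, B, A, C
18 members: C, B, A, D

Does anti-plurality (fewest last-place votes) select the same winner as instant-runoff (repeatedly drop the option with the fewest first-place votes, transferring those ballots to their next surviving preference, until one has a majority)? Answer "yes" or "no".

no

Anti-plurality — last-place votes: C 72, D 18, B 15, A 6. Winner: A.
Instant-runoff — R1 C 33, D 78, B 0, A 0 (D winner). Winner: D.
The two methods disagree.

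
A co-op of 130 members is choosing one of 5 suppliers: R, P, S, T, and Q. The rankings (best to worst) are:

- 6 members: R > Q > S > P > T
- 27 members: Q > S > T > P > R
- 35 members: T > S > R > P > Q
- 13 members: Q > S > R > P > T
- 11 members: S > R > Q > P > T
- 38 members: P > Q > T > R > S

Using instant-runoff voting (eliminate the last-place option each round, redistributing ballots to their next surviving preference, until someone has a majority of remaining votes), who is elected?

Round 1: R 6, P 38, S 11, T 35, Q 40. Eliminate R.
Round 2: P 38, S 11, T 35, Q 46. Eliminate S.
Round 3: P 38, T 35, Q 57. Eliminate T.
Round 4: P 73, Q 57. P has a majority.

P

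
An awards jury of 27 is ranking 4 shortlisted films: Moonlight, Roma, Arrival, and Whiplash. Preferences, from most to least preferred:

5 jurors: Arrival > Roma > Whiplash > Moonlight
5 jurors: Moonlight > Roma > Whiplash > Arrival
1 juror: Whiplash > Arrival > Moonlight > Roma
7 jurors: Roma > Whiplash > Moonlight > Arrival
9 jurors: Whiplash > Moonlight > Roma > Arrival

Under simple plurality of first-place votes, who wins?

Whiplash

First-place votes: Moonlight 5, Roma 7, Arrival 5, Whiplash 10.
Whiplash has the most first-place votes.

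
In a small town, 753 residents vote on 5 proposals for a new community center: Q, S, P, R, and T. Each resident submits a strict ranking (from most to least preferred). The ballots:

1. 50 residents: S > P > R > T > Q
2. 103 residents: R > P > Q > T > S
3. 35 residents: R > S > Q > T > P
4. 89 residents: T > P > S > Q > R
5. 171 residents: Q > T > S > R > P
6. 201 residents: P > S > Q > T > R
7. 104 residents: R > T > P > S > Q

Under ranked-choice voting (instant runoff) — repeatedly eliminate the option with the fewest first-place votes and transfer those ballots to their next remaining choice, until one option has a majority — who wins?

Round 1: Q 171, S 50, P 201, R 242, T 89. Eliminate S.
Round 2: Q 171, P 251, R 242, T 89. Eliminate T.
Round 3: Q 171, P 340, R 242. Eliminate Q.
Round 4: P 340, R 413. R has a majority.

R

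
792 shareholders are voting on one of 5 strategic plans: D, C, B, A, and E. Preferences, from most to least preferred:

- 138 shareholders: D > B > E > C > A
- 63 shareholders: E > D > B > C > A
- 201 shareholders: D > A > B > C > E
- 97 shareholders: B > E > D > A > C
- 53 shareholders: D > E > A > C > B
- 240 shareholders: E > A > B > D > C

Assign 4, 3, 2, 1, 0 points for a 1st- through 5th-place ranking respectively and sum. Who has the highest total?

D: 138·4 + 63·3 + 201·4 + 97·2 + 53·4 + 240·1 = 2191
C: 138·1 + 63·1 + 201·1 + 97·0 + 53·1 + 240·0 = 455
B: 138·3 + 63·2 + 201·2 + 97·4 + 53·0 + 240·2 = 1810
A: 138·0 + 63·0 + 201·3 + 97·1 + 53·2 + 240·3 = 1526
E: 138·2 + 63·4 + 201·0 + 97·3 + 53·3 + 240·4 = 1938
D has the highest Borda score (2191).

D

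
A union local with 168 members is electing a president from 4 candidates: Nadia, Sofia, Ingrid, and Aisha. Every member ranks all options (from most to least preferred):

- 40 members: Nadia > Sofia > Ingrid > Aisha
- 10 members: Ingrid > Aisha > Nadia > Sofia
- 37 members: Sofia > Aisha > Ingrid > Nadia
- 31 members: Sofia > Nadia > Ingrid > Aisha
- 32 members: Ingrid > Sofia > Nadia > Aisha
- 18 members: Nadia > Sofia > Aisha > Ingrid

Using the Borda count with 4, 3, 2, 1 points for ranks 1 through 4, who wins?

Sofia

Nadia: 40·4 + 10·2 + 37·1 + 31·3 + 32·2 + 18·4 = 446
Sofia: 40·3 + 10·1 + 37·4 + 31·4 + 32·3 + 18·3 = 552
Ingrid: 40·2 + 10·4 + 37·2 + 31·2 + 32·4 + 18·1 = 402
Aisha: 40·1 + 10·3 + 37·3 + 31·1 + 32·1 + 18·2 = 280
Sofia has the highest Borda score (552).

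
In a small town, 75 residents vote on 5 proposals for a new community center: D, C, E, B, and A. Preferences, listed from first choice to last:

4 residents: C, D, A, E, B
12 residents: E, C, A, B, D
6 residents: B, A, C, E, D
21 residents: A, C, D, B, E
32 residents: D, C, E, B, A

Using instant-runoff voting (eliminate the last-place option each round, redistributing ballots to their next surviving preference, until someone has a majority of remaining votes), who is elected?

Round 1: D 32, C 4, E 12, B 6, A 21. Eliminate C.
Round 2: D 36, E 12, B 6, A 21. Eliminate B.
Round 3: D 36, E 12, A 27. Eliminate E.
Round 4: D 36, A 39. A has a majority.

A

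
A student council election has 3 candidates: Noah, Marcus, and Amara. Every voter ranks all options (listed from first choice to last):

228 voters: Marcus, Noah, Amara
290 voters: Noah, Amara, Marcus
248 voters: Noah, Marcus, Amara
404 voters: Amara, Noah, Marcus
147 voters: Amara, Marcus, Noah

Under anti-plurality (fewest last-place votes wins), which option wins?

Last-place votes: Noah 147, Marcus 694, Amara 476.
Noah is ranked last by the fewest voters, so Noah wins.

Noah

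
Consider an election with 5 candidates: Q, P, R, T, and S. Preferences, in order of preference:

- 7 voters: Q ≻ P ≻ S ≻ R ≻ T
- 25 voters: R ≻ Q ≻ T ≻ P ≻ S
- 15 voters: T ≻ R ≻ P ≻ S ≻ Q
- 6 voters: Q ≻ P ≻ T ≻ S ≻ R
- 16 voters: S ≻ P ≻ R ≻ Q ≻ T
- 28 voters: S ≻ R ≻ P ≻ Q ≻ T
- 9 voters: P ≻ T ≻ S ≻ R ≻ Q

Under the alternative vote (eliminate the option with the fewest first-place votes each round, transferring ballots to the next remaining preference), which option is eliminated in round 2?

Round 1: Q 13, P 9, R 25, T 15, S 44. Eliminate P.
Round 2: Q 13, R 25, T 24, S 44. Eliminate Q.

Q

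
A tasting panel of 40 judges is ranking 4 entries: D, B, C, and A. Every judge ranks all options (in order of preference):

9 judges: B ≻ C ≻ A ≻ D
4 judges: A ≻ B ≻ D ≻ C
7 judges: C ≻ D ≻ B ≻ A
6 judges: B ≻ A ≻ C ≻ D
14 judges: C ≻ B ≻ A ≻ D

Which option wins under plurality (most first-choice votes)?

C

First-place votes: D 0, B 15, C 21, A 4.
C has the most first-place votes.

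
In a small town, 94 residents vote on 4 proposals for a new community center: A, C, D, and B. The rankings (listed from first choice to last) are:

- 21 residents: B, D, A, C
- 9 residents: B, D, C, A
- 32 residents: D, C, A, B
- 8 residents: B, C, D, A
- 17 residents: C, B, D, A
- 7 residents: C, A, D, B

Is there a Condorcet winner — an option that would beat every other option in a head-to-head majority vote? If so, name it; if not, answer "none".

none

Checking pairwise contests:
C beats A 73–21.
D beats C 62–32.
B beats D 55–39.
C beats B 56–38.
Every option loses at least one head-to-head, so there is no Condorcet winner.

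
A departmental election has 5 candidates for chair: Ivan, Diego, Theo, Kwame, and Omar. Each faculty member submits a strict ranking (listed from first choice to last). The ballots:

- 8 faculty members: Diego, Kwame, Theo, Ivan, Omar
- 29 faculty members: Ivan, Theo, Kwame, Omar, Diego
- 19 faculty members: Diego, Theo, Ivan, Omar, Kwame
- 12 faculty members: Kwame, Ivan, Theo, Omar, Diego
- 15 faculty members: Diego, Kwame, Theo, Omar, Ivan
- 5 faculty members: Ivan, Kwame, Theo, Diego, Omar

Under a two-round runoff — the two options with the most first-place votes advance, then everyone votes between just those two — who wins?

Round 1 first-place votes: Ivan 34, Diego 42, Theo 0, Kwame 12, Omar 0.
Diego and Ivan advance.
Runoff: Diego is preferred to Ivan by 42 voters; Ivan by 46.
Ivan wins the runoff.

Ivan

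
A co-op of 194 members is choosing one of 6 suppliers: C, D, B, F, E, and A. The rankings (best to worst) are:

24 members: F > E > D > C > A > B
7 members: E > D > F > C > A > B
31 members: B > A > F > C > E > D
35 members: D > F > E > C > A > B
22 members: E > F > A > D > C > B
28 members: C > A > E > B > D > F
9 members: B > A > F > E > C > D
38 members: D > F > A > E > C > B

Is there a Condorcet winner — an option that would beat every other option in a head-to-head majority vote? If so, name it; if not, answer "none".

Checking pairwise contests:
D beats C 126–68.
E beats D 121–73.
C beats B 154–40.
D beats F 108–86.
F beats E 137–57.
D beats A 104–90.
Every option loses at least one head-to-head, so there is no Condorcet winner.

none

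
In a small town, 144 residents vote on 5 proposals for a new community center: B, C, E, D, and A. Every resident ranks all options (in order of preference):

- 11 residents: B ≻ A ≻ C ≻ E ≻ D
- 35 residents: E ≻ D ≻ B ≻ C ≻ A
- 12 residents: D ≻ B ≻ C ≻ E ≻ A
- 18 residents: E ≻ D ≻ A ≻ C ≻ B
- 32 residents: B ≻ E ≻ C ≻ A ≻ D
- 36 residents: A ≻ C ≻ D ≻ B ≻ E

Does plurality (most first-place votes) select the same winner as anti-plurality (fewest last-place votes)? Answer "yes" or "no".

no

Plurality — first-place votes: B 43, C 0, E 53, D 12, A 36. Winner: E.
Anti-plurality — last-place votes: B 18, C 0, E 36, D 43, A 47. Winner: C.
The two methods disagree.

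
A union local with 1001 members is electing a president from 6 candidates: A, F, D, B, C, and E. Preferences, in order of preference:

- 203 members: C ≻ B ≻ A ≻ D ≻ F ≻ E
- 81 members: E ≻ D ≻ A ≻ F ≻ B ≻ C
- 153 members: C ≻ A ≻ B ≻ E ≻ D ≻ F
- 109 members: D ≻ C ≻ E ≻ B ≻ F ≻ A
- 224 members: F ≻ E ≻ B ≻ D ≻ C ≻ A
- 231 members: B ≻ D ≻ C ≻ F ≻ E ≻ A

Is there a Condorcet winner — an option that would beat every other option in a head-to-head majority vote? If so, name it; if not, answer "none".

B

B vs A: 767–234 for B.
B vs F: 696–305 for B.
B vs D: 811–190 for B.
B vs C: 536–465 for B.
B vs E: 587–414 for B.
B beats every other option head-to-head.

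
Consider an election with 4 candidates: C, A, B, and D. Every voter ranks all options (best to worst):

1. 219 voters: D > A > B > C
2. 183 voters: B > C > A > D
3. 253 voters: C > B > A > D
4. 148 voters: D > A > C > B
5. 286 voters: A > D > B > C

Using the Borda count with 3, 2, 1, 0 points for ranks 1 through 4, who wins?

C: 219·0 + 183·2 + 253·3 + 148·1 + 286·0 = 1273
A: 219·2 + 183·1 + 253·1 + 148·2 + 286·3 = 2028
B: 219·1 + 183·3 + 253·2 + 148·0 + 286·1 = 1560
D: 219·3 + 183·0 + 253·0 + 148·3 + 286·2 = 1673
A has the highest Borda score (2028).

A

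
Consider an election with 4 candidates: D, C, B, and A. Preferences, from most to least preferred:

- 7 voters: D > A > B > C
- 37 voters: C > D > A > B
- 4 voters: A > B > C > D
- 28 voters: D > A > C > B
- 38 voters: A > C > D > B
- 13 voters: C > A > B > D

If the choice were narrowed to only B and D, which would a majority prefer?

Voters preferring B to D: 17; preferring D to B: 110.
D wins the head-to-head.

D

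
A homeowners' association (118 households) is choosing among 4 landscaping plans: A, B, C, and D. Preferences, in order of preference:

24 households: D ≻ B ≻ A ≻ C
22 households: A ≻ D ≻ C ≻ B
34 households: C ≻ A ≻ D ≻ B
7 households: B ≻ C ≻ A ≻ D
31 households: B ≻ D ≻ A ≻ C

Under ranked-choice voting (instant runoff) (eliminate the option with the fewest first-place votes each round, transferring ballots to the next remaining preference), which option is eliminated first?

A

Round 1: A 22, B 38, C 34, D 24. Eliminate A.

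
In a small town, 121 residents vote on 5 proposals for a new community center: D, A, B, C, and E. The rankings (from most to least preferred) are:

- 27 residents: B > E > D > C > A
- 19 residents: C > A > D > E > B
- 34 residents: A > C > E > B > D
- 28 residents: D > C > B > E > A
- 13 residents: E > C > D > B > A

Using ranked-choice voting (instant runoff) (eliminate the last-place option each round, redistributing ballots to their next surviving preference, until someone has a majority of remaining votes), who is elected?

Round 1: D 28, A 34, B 27, C 19, E 13. Eliminate E.
Round 2: D 28, A 34, B 27, C 32. Eliminate B.
Round 3: D 55, A 34, C 32. Eliminate C.
Round 4: D 68, A 53. D has a majority.

D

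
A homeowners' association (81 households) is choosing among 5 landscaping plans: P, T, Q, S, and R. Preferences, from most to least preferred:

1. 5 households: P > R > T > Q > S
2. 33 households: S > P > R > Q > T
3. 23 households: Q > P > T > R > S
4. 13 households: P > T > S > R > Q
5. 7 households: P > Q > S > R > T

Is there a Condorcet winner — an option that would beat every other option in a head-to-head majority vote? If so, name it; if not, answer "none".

P vs T: 81–0 for P.
P vs Q: 58–23 for P.
P vs S: 48–33 for P.
P vs R: 81–0 for P.
P beats every other option head-to-head.

P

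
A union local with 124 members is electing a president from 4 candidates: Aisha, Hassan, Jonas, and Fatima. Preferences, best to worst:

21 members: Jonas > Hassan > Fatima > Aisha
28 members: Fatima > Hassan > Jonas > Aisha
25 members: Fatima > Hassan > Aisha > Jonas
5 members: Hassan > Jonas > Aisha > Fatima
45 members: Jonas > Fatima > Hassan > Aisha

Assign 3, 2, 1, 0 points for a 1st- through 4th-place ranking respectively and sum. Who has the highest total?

Aisha: 21·0 + 28·0 + 25·1 + 5·1 + 45·0 = 30
Hassan: 21·2 + 28·2 + 25·2 + 5·3 + 45·1 = 208
Jonas: 21·3 + 28·1 + 25·0 + 5·2 + 45·3 = 236
Fatima: 21·1 + 28·3 + 25·3 + 5·0 + 45·2 = 270
Fatima has the highest Borda score (270).

Fatima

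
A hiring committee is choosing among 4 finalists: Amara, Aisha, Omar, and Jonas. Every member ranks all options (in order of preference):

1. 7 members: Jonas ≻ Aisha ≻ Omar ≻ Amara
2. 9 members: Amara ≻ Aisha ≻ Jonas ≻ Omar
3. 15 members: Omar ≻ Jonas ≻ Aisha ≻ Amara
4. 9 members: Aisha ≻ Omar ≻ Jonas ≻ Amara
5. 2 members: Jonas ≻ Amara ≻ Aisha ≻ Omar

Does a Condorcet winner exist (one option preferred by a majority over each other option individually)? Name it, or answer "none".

Checking pairwise contests:
Aisha beats Amara 31–11.
Jonas beats Aisha 24–18.
Aisha beats Omar 27–15.
Omar beats Jonas 24–18.
Every option loses at least one head-to-head, so there is no Condorcet winner.

none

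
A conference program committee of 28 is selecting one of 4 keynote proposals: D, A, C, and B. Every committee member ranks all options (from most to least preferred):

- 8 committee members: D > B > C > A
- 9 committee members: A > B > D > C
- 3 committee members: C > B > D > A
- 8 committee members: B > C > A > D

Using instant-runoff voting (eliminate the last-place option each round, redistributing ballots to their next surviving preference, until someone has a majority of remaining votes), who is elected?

B

Round 1: D 8, A 9, C 3, B 8. Eliminate C.
Round 2: D 8, A 9, B 11. Eliminate D.
Round 3: A 9, B 19. B has a majority.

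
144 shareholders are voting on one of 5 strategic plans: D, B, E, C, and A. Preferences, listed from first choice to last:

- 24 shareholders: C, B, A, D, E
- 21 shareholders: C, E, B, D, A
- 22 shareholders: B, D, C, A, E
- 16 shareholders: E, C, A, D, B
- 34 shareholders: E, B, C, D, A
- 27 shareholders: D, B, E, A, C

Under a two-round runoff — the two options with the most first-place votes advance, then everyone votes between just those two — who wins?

E

Round 1 first-place votes: D 27, B 22, E 50, C 45, A 0.
E and C advance.
Runoff: E is preferred to C by 77 voters; C by 67.
E wins the runoff.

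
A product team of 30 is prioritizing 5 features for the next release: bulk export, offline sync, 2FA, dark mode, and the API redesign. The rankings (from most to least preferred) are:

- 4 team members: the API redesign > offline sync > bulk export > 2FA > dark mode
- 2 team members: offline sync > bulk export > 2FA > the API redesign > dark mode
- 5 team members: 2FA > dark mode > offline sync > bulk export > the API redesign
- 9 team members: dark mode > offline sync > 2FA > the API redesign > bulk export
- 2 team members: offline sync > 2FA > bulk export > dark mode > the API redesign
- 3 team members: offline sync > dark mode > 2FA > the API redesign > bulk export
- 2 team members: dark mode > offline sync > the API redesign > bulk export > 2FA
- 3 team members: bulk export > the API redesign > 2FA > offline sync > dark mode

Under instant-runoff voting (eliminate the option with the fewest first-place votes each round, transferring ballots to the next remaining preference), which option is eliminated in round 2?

Round 1: bulk export 3, offline sync 7, 2FA 5, dark mode 11, the API redesign 4. Eliminate bulk export.
Round 2: offline sync 7, 2FA 5, dark mode 11, the API redesign 7. Eliminate 2FA.

2FA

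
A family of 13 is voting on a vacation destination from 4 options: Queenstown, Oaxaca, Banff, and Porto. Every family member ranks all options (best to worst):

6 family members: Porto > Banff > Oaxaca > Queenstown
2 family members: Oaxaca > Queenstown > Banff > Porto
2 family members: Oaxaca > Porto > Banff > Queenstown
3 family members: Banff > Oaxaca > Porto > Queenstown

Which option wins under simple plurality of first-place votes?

Porto

First-place votes: Queenstown 0, Oaxaca 4, Banff 3, Porto 6.
Porto has the most first-place votes.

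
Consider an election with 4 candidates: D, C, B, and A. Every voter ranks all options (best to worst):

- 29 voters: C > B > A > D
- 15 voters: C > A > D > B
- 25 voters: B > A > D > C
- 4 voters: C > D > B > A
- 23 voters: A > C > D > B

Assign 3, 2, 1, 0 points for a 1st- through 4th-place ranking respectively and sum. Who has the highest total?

D: 29·0 + 15·1 + 25·1 + 4·2 + 23·1 = 71
C: 29·3 + 15·3 + 25·0 + 4·3 + 23·2 = 190
B: 29·2 + 15·0 + 25·3 + 4·1 + 23·0 = 137
A: 29·1 + 15·2 + 25·2 + 4·0 + 23·3 = 178
C has the highest Borda score (190).

C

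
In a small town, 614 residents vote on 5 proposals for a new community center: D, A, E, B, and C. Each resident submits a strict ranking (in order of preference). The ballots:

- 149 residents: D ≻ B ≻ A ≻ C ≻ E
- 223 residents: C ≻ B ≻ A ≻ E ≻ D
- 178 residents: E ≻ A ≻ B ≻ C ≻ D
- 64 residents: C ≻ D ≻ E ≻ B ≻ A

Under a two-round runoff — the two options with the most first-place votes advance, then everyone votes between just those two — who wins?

C

Round 1 first-place votes: D 149, A 0, E 178, B 0, C 287.
C and E advance.
Runoff: C is preferred to E by 436 voters; E by 178.
C wins the runoff.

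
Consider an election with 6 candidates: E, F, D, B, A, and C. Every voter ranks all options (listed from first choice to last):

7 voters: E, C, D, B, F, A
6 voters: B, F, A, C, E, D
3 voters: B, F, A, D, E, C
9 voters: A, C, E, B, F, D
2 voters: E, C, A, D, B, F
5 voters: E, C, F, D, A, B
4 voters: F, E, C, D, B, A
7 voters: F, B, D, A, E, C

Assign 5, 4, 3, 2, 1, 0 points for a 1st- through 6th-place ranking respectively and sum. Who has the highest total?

E: 7·5 + 6·1 + 3·1 + 9·3 + 2·5 + 5·5 + 4·4 + 7·1 = 129
F: 7·1 + 6·4 + 3·4 + 9·1 + 2·0 + 5·3 + 4·5 + 7·5 = 122
D: 7·3 + 6·0 + 3·2 + 9·0 + 2·2 + 5·2 + 4·2 + 7·3 = 70
B: 7·2 + 6·5 + 3·5 + 9·2 + 2·1 + 5·0 + 4·1 + 7·4 = 111
A: 7·0 + 6·3 + 3·3 + 9·5 + 2·3 + 5·1 + 4·0 + 7·2 = 97
C: 7·4 + 6·2 + 3·0 + 9·4 + 2·4 + 5·4 + 4·3 + 7·0 = 116
E has the highest Borda score (129).

E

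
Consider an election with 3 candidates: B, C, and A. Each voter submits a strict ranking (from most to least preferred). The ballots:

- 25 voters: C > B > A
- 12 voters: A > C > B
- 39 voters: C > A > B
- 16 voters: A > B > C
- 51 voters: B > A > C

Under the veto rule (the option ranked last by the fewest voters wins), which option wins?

A

Last-place votes: B 51, C 67, A 25.
A is ranked last by the fewest voters, so A wins.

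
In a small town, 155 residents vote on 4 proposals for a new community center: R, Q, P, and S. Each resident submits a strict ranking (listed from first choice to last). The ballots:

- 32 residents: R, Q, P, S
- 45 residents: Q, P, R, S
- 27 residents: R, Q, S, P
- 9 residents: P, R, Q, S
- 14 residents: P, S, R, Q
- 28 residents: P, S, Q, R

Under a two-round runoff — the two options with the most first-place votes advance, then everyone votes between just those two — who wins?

Round 1 first-place votes: R 59, Q 45, P 51, S 0.
R and P advance.
Runoff: R is preferred to P by 59 voters; P by 96.
P wins the runoff.

P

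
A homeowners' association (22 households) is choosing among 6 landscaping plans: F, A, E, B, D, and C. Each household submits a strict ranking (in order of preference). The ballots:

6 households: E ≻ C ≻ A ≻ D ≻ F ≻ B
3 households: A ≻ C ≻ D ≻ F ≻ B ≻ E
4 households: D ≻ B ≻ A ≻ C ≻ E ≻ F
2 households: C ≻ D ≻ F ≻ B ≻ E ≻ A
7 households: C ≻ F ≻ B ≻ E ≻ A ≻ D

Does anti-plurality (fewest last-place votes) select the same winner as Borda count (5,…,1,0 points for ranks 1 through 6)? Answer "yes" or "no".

Anti-plurality — last-place votes: F 4, A 2, E 3, B 6, D 7, C 0. Winner: C.
Borda — scores: F 46, A 52, E 50, B 44, D 49, C 89. Winner: C.
The two methods agree.

yes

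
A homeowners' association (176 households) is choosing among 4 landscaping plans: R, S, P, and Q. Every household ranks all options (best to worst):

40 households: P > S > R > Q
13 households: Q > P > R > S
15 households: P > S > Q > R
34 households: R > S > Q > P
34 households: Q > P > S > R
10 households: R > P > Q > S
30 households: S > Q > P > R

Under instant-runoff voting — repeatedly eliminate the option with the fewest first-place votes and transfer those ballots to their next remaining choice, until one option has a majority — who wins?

Q

Round 1: R 44, S 30, P 55, Q 47. Eliminate S.
Round 2: R 44, P 55, Q 77. Eliminate R.
Round 3: P 65, Q 111. Q has a majority.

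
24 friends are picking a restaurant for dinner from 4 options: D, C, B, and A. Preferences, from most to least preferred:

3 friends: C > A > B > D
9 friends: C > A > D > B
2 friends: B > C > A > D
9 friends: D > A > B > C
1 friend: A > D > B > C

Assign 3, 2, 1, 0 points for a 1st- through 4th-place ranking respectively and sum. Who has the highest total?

D: 3·0 + 9·1 + 2·0 + 9·3 + 1·2 = 38
C: 3·3 + 9·3 + 2·2 + 9·0 + 1·0 = 40
B: 3·1 + 9·0 + 2·3 + 9·1 + 1·1 = 19
A: 3·2 + 9·2 + 2·1 + 9·2 + 1·3 = 47
A has the highest Borda score (47).

A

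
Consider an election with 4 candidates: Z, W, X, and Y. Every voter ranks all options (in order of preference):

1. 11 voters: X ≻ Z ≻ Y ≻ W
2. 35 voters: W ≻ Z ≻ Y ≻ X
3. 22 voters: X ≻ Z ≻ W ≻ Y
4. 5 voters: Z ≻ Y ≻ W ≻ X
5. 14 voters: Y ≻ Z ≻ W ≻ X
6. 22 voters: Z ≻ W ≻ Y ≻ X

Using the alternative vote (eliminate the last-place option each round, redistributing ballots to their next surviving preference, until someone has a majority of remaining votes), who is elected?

Z

Round 1: Z 27, W 35, X 33, Y 14. Eliminate Y.
Round 2: Z 41, W 35, X 33. Eliminate X.
Round 3: Z 74, W 35. Z has a majority.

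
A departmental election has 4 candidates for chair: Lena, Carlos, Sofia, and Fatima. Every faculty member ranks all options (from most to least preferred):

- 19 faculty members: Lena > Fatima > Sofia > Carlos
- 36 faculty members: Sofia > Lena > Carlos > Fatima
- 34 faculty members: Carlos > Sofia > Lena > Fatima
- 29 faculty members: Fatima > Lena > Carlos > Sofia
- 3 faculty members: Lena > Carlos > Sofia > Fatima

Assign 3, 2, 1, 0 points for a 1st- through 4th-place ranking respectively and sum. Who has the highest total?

Lena

Lena: 19·3 + 36·2 + 34·1 + 29·2 + 3·3 = 230
Carlos: 19·0 + 36·1 + 34·3 + 29·1 + 3·2 = 173
Sofia: 19·1 + 36·3 + 34·2 + 29·0 + 3·1 = 198
Fatima: 19·2 + 36·0 + 34·0 + 29·3 + 3·0 = 125
Lena has the highest Borda score (230).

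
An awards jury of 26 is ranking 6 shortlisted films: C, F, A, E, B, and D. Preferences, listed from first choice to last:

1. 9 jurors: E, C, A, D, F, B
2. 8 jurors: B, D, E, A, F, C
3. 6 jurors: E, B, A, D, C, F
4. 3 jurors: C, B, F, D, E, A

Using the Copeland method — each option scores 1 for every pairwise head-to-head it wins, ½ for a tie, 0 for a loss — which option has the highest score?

C: beats F; loses to A, E, B, and D → score 1.
F: loses to C, A, E, B, and D → score 0.
A: beats C, F, and D; loses to E and B → score 3.
E: beats C, F, A, B, and D → score 5.
B: beats C, F, A, and D; loses to E → score 4.
D: beats C and F; loses to A, E, and B → score 2.
E has the best pairwise record.

E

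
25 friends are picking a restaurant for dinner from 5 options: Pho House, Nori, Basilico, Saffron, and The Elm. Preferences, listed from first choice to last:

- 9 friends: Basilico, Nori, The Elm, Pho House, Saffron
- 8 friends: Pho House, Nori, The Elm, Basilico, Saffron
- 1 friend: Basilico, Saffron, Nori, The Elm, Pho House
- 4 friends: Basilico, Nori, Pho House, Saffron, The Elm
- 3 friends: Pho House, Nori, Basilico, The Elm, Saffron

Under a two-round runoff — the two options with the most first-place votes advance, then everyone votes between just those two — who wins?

Round 1 first-place votes: Pho House 11, Nori 0, Basilico 14, Saffron 0, The Elm 0.
Basilico and Pho House advance.
Runoff: Basilico is preferred to Pho House by 14 voters; Pho House by 11.
Basilico wins the runoff.

Basilico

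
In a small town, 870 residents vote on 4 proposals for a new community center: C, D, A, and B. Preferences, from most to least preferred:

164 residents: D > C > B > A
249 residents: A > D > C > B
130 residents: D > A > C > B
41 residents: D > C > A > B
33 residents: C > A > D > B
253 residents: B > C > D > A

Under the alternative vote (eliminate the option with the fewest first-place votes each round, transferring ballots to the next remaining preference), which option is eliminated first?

Round 1: C 33, D 335, A 249, B 253. Eliminate C.

C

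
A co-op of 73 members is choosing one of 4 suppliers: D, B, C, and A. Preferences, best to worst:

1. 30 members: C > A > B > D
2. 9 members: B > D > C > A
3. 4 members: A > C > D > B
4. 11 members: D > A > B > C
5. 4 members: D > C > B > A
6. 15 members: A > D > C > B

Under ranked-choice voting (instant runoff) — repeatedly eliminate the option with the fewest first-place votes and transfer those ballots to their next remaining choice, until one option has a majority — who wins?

D

Round 1: D 15, B 9, C 30, A 19. Eliminate B.
Round 2: D 24, C 30, A 19. Eliminate A.
Round 3: D 39, C 34. D has a majority.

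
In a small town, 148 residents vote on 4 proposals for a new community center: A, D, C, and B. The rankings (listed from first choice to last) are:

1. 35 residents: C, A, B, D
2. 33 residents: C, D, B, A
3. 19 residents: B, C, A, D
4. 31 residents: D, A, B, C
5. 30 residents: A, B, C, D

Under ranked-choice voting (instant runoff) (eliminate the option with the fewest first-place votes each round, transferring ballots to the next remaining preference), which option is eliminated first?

Round 1: A 30, D 31, C 68, B 19. Eliminate B.

B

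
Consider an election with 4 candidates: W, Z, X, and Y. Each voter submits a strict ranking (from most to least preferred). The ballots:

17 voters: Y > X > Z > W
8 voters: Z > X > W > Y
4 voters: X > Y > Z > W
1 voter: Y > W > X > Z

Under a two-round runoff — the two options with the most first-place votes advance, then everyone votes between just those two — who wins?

Y

Round 1 first-place votes: W 0, Z 8, X 4, Y 18.
Y and Z advance.
Runoff: Y is preferred to Z by 22 voters; Z by 8.
Y wins the runoff.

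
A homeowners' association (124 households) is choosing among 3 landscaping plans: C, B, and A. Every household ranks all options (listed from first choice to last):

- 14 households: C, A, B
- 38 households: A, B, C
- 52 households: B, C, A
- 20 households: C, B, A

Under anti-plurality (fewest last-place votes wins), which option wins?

Last-place votes: C 38, B 14, A 72.
B is ranked last by the fewest voters, so B wins.

B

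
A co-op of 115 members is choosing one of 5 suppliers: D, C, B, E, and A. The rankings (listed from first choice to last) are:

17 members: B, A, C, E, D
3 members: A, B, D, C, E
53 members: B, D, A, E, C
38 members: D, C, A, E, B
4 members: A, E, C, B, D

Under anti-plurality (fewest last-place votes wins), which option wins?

Last-place votes: D 21, C 53, B 38, E 3, A 0.
A is ranked last by the fewest voters, so A wins.

A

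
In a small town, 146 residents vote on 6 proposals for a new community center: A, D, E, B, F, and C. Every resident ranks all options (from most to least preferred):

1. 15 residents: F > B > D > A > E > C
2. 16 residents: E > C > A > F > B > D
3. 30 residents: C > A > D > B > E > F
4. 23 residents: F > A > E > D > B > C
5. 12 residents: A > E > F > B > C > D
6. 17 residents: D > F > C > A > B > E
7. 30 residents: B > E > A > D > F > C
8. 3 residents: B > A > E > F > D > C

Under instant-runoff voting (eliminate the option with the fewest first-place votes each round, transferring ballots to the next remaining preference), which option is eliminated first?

Round 1: A 12, D 17, E 16, B 33, F 38, C 30. Eliminate A.

A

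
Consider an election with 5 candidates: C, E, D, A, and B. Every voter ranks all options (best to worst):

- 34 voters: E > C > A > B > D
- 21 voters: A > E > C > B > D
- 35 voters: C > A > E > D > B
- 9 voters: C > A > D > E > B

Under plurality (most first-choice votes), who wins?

C

First-place votes: C 44, E 34, D 0, A 21, B 0.
C has the most first-place votes.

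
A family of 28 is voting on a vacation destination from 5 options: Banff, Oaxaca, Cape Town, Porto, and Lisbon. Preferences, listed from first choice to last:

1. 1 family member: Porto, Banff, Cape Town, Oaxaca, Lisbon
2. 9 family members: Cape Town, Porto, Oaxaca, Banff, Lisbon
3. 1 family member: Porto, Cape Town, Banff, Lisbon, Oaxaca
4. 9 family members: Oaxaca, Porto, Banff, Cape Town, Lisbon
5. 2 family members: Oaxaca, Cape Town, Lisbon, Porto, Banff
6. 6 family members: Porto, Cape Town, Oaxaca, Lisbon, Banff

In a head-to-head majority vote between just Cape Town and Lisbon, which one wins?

Cape Town

Voters preferring Cape Town to Lisbon: 28; preferring Lisbon to Cape Town: 0.
Cape Town wins the head-to-head.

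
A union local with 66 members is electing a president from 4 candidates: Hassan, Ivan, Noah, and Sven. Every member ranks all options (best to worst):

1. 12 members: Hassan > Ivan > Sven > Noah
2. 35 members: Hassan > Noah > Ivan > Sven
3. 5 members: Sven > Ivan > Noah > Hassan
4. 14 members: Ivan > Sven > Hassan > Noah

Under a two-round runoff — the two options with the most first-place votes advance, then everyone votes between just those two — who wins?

Round 1 first-place votes: Hassan 47, Ivan 14, Noah 0, Sven 5.
Hassan and Ivan advance.
Runoff: Hassan is preferred to Ivan by 47 voters; Ivan by 19.
Hassan wins the runoff.

Hassan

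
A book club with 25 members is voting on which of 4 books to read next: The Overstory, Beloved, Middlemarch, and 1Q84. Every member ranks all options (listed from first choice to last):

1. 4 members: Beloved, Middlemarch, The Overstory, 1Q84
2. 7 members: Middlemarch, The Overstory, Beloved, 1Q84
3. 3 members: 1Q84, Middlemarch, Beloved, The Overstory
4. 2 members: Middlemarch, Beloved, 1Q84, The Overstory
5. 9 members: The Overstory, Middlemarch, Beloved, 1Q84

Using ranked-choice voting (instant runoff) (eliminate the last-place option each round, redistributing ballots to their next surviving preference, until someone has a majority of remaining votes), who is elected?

Middlemarch

Round 1: The Overstory 9, Beloved 4, Middlemarch 9, 1Q84 3. Eliminate 1Q84.
Round 2: The Overstory 9, Beloved 4, Middlemarch 12. Eliminate Beloved.
Round 3: The Overstory 9, Middlemarch 16. Middlemarch has a majority.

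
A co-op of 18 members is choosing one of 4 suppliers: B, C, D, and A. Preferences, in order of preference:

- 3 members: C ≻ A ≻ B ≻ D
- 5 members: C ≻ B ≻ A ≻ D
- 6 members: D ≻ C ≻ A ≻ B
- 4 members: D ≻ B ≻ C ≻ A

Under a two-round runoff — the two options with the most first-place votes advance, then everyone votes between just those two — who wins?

Round 1 first-place votes: B 0, C 8, D 10, A 0.
D and C advance.
Runoff: D is preferred to C by 10 voters; C by 8.
D wins the runoff.

D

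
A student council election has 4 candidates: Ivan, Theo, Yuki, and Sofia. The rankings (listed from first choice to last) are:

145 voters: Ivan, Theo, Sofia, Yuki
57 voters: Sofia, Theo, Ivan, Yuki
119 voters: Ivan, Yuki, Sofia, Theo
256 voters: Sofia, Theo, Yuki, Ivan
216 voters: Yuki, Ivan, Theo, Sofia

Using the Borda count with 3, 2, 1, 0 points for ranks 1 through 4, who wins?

Ivan

Ivan: 145·3 + 57·1 + 119·3 + 256·0 + 216·2 = 1281
Theo: 145·2 + 57·2 + 119·0 + 256·2 + 216·1 = 1132
Yuki: 145·0 + 57·0 + 119·2 + 256·1 + 216·3 = 1142
Sofia: 145·1 + 57·3 + 119·1 + 256·3 + 216·0 = 1203
Ivan has the highest Borda score (1281).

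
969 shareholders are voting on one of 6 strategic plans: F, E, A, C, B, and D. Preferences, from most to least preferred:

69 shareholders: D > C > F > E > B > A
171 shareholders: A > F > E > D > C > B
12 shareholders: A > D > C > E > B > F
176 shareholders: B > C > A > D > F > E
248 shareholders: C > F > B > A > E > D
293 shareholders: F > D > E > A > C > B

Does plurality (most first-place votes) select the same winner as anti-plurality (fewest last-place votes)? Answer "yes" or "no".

Plurality — first-place votes: F 293, E 0, A 183, C 248, B 176, D 69. Winner: F.
Anti-plurality — last-place votes: F 12, E 176, A 69, C 0, B 464, D 248. Winner: C.
The two methods disagree.

no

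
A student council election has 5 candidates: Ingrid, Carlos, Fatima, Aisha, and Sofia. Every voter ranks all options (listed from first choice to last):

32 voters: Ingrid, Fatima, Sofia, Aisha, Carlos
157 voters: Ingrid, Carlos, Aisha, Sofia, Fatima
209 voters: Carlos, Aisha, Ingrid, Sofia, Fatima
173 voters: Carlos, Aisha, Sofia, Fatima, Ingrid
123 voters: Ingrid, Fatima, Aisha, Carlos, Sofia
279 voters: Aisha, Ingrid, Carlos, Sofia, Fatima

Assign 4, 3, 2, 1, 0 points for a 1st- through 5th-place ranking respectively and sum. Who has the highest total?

Aisha

Ingrid: 32·4 + 157·4 + 209·2 + 173·0 + 123·4 + 279·3 = 2503
Carlos: 32·0 + 157·3 + 209·4 + 173·4 + 123·1 + 279·2 = 2680
Fatima: 32·3 + 157·0 + 209·0 + 173·1 + 123·3 + 279·0 = 638
Aisha: 32·1 + 157·2 + 209·3 + 173·3 + 123·2 + 279·4 = 2854
Sofia: 32·2 + 157·1 + 209·1 + 173·2 + 123·0 + 279·1 = 1055
Aisha has the highest Borda score (2854).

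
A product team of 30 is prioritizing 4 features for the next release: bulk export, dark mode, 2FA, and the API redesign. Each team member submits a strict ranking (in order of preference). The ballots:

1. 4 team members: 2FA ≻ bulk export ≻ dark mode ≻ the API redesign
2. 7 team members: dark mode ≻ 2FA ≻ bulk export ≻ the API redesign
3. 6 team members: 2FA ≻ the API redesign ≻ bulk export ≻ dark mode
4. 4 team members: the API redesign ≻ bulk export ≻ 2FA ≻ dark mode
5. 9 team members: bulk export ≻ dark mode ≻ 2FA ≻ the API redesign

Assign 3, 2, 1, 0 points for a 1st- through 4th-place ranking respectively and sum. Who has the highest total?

bulk export: 4·2 + 7·1 + 6·1 + 4·2 + 9·3 = 56
dark mode: 4·1 + 7·3 + 6·0 + 4·0 + 9·2 = 43
2FA: 4·3 + 7·2 + 6·3 + 4·1 + 9·1 = 57
the API redesign: 4·0 + 7·0 + 6·2 + 4·3 + 9·0 = 24
2FA has the highest Borda score (57).

2FA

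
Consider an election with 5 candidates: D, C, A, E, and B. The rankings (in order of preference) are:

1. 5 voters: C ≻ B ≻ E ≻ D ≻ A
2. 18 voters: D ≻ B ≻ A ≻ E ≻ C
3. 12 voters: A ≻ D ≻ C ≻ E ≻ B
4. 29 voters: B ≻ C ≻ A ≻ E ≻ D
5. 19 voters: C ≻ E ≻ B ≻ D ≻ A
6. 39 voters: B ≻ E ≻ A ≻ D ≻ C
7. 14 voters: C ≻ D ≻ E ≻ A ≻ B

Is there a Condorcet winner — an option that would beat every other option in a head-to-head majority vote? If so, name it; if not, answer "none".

B vs D: 92–44 for B.
B vs C: 86–50 for B.
B vs A: 110–26 for B.
B vs E: 91–45 for B.
B beats every other option head-to-head.

B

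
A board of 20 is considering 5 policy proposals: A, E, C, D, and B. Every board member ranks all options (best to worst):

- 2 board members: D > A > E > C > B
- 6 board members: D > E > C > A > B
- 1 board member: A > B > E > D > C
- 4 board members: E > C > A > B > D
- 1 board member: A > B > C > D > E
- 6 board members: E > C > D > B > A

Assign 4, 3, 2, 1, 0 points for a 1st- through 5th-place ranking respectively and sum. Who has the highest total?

A: 2·3 + 6·1 + 1·4 + 4·2 + 1·4 + 6·0 = 28
E: 2·2 + 6·3 + 1·2 + 4·4 + 1·0 + 6·4 = 64
C: 2·1 + 6·2 + 1·0 + 4·3 + 1·2 + 6·3 = 46
D: 2·4 + 6·4 + 1·1 + 4·0 + 1·1 + 6·2 = 46
B: 2·0 + 6·0 + 1·3 + 4·1 + 1·3 + 6·1 = 16
E has the highest Borda score (64).

E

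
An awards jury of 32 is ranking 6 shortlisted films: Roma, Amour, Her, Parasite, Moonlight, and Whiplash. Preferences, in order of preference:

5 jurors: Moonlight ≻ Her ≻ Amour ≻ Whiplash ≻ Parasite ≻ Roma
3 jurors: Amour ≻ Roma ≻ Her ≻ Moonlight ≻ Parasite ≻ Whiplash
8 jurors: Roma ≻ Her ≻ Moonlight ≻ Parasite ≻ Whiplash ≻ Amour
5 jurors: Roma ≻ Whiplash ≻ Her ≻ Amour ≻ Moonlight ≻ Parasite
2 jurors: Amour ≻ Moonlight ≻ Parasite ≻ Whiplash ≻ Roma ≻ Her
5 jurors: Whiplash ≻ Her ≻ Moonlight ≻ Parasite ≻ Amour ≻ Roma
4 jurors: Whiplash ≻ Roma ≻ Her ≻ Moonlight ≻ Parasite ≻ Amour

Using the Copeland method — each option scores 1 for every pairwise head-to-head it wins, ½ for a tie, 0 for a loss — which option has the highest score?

Roma: beats Amour, Her, Parasite, and Moonlight; ties Whiplash → score 4.5.
Amour: loses to Roma, Her, Parasite, Moonlight, and Whiplash → score 0.
Her: beats Amour, Parasite, and Moonlight; ties Whiplash; loses to Roma → score 3.5.
Parasite: beats Amour; loses to Roma, Her, Moonlight, and Whiplash → score 1.
Moonlight: beats Amour, Parasite, and Whiplash; loses to Roma and Her → score 3.
Whiplash: beats Amour and Parasite; ties Roma and Her; loses to Moonlight → score 3.
Roma has the best pairwise record.

Roma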